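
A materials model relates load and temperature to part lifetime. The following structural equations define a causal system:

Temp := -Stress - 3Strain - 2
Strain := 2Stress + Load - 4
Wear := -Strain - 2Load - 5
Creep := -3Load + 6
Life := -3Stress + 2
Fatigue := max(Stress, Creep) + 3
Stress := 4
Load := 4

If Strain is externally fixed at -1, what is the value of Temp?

-3

The intervention breaks the incoming arrows to Strain: Strain := 2Stress + Load - 4 no longer applies, and Strain = -1.
Temp = -Stress - 3Strain - 2  [with Stress=4, Strain=-1]  = -3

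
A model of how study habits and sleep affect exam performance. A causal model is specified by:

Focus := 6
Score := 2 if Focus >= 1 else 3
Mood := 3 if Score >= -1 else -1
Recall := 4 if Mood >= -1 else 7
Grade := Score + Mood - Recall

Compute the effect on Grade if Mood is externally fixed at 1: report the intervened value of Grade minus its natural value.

do(Mood=1) replaces the equation Mood := 3 if Score >= -1 else -1 with the constant Mood = 1.
Score = 2 if Focus >= 1 else 3  [with Focus=6]  = 2
Recall = 4 if Mood >= -1 else 7  [with Mood=1]  = 4
Grade = Score + Mood - Recall  [with Score=2, Mood=1, Recall=4]  = -1
Without intervention: Score = 2 if Focus >= 1 else 3  [with Focus=6]  = 2; Mood = 3 if Score >= -1 else -1  [with Score=2]  = 3; Recall = 4 if Mood >= -1 else 7  [with Mood=3]  = 4; Grade = Score + Mood - Recall  [with Score=2, Mood=3, Recall=4]  = 1.
Change = -1 − 1 = -2.

-2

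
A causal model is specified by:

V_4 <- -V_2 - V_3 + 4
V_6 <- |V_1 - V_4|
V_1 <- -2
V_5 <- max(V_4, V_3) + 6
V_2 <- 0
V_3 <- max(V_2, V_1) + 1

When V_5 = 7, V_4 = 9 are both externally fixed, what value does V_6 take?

Setting V_5 = 7, V_4 = 9 by intervention discards those variables' equations.
V_6 = |V_1 - V_4|  [with V_1=-2, V_4=9]  = 11

11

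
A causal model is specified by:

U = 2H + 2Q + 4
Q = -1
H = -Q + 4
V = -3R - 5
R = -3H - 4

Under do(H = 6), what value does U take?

Under do(H=6), the mechanism H = -Q + 4 is discarded; H is fixed at 6.
U = 2H + 2Q + 4  [with H=6, Q=-1]  = 14

14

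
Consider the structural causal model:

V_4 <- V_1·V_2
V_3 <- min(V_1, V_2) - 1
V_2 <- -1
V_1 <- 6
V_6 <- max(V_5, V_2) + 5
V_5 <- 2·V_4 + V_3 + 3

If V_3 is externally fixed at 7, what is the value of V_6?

4

The intervention breaks the incoming arrows to V_3: V_3 <- min(V_1, V_2) - 1 no longer applies, and V_3 = 7.
V_4 = V_1·V_2  [with V_1=6, V_2=-1]  = -6
V_5 = 2·V_4 + V_3 + 3  [with V_4=-6, V_3=7]  = -2
V_6 = max(V_5, V_2) + 5  [with V_5=-2, V_2=-1]  = 4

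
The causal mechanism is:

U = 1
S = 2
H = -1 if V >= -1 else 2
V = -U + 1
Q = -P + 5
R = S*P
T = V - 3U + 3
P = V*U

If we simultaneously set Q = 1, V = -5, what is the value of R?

Setting Q = 1, V = -5 by intervention discards those variables' equations.
P = V*U  [with V=-5, U=1]  = -5
R = S*P  [with S=2, P=-5]  = -10

-10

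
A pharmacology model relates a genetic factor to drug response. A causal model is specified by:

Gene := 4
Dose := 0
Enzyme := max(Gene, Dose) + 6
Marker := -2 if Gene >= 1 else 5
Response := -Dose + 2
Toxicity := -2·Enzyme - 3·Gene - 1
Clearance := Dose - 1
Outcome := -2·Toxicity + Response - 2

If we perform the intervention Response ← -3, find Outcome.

do(Response=-3) replaces the equation Response := -Dose + 2 with the constant Response = -3.
Enzyme = max(Gene, Dose) + 6  [with Gene=4, Dose=0]  = 10
Toxicity = -2·Enzyme - 3·Gene - 1  [with Enzyme=10, Gene=4]  = -33
Outcome = -2·Toxicity + Response - 2  [with Toxicity=-33, Response=-3]  = 61

61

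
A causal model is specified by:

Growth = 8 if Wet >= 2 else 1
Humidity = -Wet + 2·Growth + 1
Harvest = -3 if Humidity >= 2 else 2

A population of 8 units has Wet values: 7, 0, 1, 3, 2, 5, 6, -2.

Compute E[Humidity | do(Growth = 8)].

14.25

Every unit gets Growth=8 under the intervention. Humidity values become 10, 17, 16, 14, 15, 12, 11, 19; E[Humidity|do(Growth=8)] = 14.25.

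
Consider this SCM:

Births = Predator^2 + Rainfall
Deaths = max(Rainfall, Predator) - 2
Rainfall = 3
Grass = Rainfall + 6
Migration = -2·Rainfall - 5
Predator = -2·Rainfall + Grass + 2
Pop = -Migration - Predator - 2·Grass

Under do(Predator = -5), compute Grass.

Under do(Predator=-5), the mechanism Predator = -2·Rainfall + Grass + 2 is discarded; Predator is fixed at -5.
Since Grass is not a descendant of the intervened variable, it is unaffected.
Grass = Rainfall + 6  [with Rainfall=3]  = 9

9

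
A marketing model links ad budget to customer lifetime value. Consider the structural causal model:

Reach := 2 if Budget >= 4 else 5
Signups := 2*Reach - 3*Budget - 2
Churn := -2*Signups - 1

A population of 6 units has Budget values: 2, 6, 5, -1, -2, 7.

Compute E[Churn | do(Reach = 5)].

0

Every unit gets Reach=5 under the intervention. Churn values become -5, 19, 13, -23, -29, 25; E[Churn|do(Reach=5)] = 0.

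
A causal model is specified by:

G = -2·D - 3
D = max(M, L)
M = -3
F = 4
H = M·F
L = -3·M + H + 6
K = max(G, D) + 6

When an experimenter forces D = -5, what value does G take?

The intervention breaks the incoming arrows to D: D = max(M, L) no longer applies, and D = -5.
G = -2·D - 3  [with D=-5]  = 7

7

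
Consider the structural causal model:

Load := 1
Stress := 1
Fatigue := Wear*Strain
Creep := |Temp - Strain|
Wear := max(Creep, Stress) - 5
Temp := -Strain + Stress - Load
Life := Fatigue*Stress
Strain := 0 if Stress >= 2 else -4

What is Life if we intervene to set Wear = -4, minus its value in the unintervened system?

28

Intervening sets Wear = -4 and removes its equation (Wear := max(Creep, Stress) - 5).
Strain = 0 if Stress >= 2 else -4  [with Stress=1]  = -4
Fatigue = Wear*Strain  [with Wear=-4, Strain=-4]  = 16
Life = Fatigue*Stress  [with Fatigue=16, Stress=1]  = 16
Without intervention: Strain = 0 if Stress >= 2 else -4  [with Stress=1]  = -4; Temp = -Strain + Stress - Load  [with Strain=-4, Stress=1, Load=1]  = 4; Creep = |Temp - Strain|  [with Temp=4, Strain=-4]  = 8; Wear = max(Creep, Stress) - 5  [with Creep=8, Stress=1]  = 3; Fatigue = Wear*Strain  [with Wear=3, Strain=-4]  = -12; Life = Fatigue*Stress  [with Fatigue=-12, Stress=1]  = -12.
Change = 16 − (-12) = 28.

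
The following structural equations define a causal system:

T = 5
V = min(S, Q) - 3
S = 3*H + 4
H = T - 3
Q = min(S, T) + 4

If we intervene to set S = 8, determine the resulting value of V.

do(S=8) replaces the equation S = 3*H + 4 with the constant S = 8.
Q = min(S, T) + 4  [with S=8, T=5]  = 9
V = min(S, Q) - 3  [with S=8, Q=9]  = 5

5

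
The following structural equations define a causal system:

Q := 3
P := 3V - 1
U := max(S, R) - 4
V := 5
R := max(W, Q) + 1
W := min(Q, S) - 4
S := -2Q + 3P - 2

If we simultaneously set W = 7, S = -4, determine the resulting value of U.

Setting W = 7, S = -4 by intervention discards those variables' equations.
R = max(W, Q) + 1  [with W=7, Q=3]  = 8
U = max(S, R) - 4  [with S=-4, R=8]  = 4

4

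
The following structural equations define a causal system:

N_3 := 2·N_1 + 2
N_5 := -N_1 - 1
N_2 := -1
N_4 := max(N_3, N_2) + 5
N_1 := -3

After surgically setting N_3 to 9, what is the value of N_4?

The intervention breaks the incoming arrows to N_3: N_3 := 2·N_1 + 2 no longer applies, and N_3 = 9.
N_4 = max(N_3, N_2) + 5  [with N_3=9, N_2=-1]  = 14

14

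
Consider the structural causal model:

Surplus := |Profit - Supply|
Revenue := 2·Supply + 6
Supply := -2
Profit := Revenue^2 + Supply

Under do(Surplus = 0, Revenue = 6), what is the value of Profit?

Setting Surplus = 0, Revenue = 6 by intervention discards those variables' equations.
Profit = Revenue^2 + Supply  [with Revenue=6, Supply=-2]  = 34

34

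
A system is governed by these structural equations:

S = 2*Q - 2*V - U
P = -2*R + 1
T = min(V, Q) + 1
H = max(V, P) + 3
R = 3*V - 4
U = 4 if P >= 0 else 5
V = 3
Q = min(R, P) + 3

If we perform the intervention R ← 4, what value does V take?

Under do(R=4), the mechanism R = 3*V - 4 is discarded; R is fixed at 4.
V is not downstream of the intervention, so its value is determined by the original equations.

3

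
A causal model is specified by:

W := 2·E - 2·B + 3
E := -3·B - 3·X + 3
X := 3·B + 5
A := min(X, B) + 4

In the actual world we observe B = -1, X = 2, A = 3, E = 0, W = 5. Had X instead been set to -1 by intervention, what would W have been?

do(X=-1) replaces the equation X := 3·B + 5 with the constant X = -1.
E = -3·B - 3·X + 3  [with B=-1, X=-1]  = 9
W = 2·E - 2·B + 3  [with E=9, B=-1]  = 23

23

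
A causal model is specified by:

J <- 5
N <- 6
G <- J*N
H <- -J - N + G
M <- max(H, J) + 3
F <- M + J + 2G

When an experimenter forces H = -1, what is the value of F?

73

Under do(H=-1), the mechanism H <- -J - N + G is discarded; H is fixed at -1.
G = J*N  [with J=5, N=6]  = 30
M = max(H, J) + 3  [with H=-1, J=5]  = 8
F = M + J + 2G  [with M=8, J=5, G=30]  = 73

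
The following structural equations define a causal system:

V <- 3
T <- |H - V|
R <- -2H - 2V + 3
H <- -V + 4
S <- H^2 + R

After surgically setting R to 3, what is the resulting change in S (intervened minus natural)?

8

The intervention breaks the incoming arrows to R: R <- -2H - 2V + 3 no longer applies, and R = 3.
H = -V + 4  [with V=3]  = 1
S = H^2 + R  [with H=1, R=3]  = 4
Without intervention: H = -V + 4  [with V=3]  = 1; R = -2H - 2V + 3  [with H=1, V=3]  = -5; S = H^2 + R  [with H=1, R=-5]  = -4.
Change = 4 − (-4) = 8.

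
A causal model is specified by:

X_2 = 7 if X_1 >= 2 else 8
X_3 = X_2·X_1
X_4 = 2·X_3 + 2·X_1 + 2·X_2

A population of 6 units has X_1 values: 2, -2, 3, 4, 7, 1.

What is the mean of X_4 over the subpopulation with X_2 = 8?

Observing X_2=8 restricts to units where X_2's equation naturally yields 8: X_1 ∈ {-2, 1}. In that subpopulation X_4 = -20, 34, mean 7.

7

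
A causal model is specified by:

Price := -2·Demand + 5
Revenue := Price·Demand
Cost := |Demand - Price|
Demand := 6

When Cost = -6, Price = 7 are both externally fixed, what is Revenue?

42

The joint intervention fixes Cost = -6, Price = 7, removing each variable's own equation.
Revenue = Price·Demand  [with Price=7, Demand=6]  = 42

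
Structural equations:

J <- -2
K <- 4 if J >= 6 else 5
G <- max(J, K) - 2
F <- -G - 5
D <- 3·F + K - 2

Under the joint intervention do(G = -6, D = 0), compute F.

1

The joint intervention fixes G = -6, D = 0, removing each variable's own equation.
F = -G - 5  [with G=-6]  = 1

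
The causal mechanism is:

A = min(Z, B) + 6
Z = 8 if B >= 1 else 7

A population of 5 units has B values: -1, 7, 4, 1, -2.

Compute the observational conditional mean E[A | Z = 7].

E[A|Z=7] averages over only the 2 units with Z=7 (B = -1, -2): A = 5, 4, mean 4.5.

4.5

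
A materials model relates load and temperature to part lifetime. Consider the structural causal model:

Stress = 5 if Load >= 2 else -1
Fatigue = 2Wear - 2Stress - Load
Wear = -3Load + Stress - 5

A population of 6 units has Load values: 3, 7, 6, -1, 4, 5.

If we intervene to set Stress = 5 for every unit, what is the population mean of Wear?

-12

Under do(Stress=5), Stress's equation is replaced by Stress=5 for every unit. Per-unit Wear: -9, -21, -18, 3, -12, -15. Mean = -12.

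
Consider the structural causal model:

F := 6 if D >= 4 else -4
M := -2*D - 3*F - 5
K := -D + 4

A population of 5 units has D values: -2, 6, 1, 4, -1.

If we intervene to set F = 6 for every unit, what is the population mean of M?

-26.2

do(F=6) breaks F's dependence on D. With F=6 fixed, M across the units is -19, -35, -25, -31, -21, mean -26.2.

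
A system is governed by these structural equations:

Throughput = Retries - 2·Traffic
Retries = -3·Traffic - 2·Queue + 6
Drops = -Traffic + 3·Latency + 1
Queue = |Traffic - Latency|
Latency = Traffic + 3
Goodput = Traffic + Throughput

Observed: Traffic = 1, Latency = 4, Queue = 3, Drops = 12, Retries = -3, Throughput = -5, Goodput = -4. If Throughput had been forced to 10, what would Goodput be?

Intervening sets Throughput = 10 and removes its equation (Throughput = Retries - 2·Traffic).
Goodput = Traffic + Throughput  [with Traffic=1, Throughput=10]  = 11

11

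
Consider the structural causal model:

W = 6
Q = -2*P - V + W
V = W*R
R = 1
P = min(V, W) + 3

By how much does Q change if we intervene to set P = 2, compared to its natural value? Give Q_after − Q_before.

Intervening sets P = 2 and removes its equation (P = min(V, W) + 3).
V = W*R  [with W=6, R=1]  = 6
Q = -2*P - V + W  [with P=2, V=6, W=6]  = -4
Without intervention: V = W*R  [with W=6, R=1]  = 6; P = min(V, W) + 3  [with V=6, W=6]  = 9; Q = -2*P - V + W  [with P=9, V=6, W=6]  = -18.
Change = -4 − (-18) = 14.

14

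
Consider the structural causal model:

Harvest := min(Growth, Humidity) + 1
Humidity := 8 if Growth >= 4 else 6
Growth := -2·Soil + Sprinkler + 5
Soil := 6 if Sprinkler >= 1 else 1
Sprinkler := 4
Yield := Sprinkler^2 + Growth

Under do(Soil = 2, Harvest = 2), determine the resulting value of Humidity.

8

The joint intervention fixes Soil = 2, Harvest = 2, removing each variable's own equation.
Growth = -2·Soil + Sprinkler + 5  [with Soil=2, Sprinkler=4]  = 5
Humidity = 8 if Growth >= 4 else 6  [with Growth=5]  = 8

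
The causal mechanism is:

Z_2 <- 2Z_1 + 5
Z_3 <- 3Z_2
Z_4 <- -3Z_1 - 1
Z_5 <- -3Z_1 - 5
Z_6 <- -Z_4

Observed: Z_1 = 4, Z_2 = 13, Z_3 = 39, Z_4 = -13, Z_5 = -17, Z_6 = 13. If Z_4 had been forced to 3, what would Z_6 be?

Under do(Z_4=3), the mechanism Z_4 <- -3Z_1 - 1 is discarded; Z_4 is fixed at 3.
Z_6 = -Z_4  [with Z_4=3]  = -3

-3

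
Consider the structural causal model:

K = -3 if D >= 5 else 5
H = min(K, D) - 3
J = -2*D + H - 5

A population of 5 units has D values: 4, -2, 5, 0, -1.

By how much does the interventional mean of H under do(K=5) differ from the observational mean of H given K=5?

0.95

The intervention sets K=5 in all 5 units regardless of D. Recomputing H per unit gives 1, -5, 2, -3, -4; average -1.8.
Conditioning on K=5 selects the 4 unit(s) with D ∈ {4, -2, 0, -1}. Their H values: 1, -5, -3, -4. Mean = -2.75.
Difference = -1.8 − (-2.75) = 0.95.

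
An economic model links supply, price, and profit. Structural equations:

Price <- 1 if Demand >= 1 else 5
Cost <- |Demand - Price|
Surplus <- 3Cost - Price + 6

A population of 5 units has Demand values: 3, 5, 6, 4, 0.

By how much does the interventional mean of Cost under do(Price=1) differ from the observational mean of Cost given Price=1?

-0.5

do(Price=1) breaks Price's dependence on Demand. With Price=1 fixed, Cost across the units is 2, 4, 5, 3, 1, mean 3.
Conditioning on Price=1 selects the 4 unit(s) with Demand ∈ {3, 5, 6, 4}. Their Cost values: 2, 4, 5, 3. Mean = 3.5.
Difference = 3 − 3.5 = -0.5.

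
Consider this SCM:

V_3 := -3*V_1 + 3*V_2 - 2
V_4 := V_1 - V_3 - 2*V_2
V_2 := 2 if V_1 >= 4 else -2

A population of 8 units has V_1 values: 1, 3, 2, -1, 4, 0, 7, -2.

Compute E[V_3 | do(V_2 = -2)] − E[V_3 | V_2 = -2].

-3.75

Every unit gets V_2=-2 under the intervention. V_3 values become -11, -17, -14, -5, -20, -8, -29, -2; E[V_3|do(V_2=-2)] = -13.25.
E[V_3|V_2=-2] averages over only the 6 units with V_2=-2 (V_1 = 1, 3, 2, -1, 0, -2): V_3 = -11, -17, -14, -5, -8, -2, mean -9.5.
Difference = -13.25 − (-9.5) = -3.75.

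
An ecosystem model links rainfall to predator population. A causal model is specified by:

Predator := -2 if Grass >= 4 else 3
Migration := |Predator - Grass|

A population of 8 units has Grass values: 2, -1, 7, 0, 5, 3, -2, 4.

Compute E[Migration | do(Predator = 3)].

2.5

Every unit gets Predator=3 under the intervention. Migration values become 1, 4, 4, 3, 2, 0, 5, 1; E[Migration|do(Predator=3)] = 2.5.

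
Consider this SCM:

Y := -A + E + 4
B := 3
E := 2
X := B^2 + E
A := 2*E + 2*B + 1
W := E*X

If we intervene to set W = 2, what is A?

do(W=2) replaces the equation W := E*X with the constant W = 2.
No directed path runs from W to A, so A keeps its natural value.
A = 2*E + 2*B + 1  [with E=2, B=3]  = 11

11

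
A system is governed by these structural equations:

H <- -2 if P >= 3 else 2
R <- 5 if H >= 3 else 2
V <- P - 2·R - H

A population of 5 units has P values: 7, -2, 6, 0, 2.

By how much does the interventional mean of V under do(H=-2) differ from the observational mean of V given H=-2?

The intervention sets H=-2 in all 5 units regardless of P. Recomputing V per unit gives 5, -4, 4, -2, 0; average 0.6.
Observing H=-2 restricts to units where H's equation naturally yields -2: P ∈ {7, 6}. In that subpopulation V = 5, 4, mean 4.5.
Difference = 0.6 − 4.5 = -3.9.

-3.9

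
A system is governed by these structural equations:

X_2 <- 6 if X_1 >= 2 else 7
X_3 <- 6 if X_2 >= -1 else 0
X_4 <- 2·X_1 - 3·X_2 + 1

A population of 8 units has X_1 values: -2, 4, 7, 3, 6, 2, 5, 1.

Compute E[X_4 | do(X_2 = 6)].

do(X_2=6) breaks X_2's dependence on X_1. With X_2=6 fixed, X_4 across the units is -21, -9, -3, -11, -5, -13, -7, -15, mean -10.5.

-10.5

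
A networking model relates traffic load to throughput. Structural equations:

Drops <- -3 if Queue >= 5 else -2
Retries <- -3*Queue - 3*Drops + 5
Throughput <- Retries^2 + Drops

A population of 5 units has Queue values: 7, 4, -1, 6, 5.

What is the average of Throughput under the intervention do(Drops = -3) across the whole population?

68.8

Under do(Drops=-3), Drops's equation is replaced by Drops=-3 for every unit. Per-unit Throughput: 46, 1, 286, 13, -2. Mean = 68.8.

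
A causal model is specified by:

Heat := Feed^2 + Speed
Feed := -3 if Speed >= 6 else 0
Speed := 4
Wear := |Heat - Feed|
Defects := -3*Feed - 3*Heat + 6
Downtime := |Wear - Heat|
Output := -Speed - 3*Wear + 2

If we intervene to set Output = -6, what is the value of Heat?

4

do(Output=-6) replaces the equation Output := -Speed - 3*Wear + 2 with the constant Output = -6.
Heat is not downstream of the intervention, so its value is determined by the original equations.
Feed = -3 if Speed >= 6 else 0  [with Speed=4]  = 0
Heat = Feed^2 + Speed  [with Feed=0, Speed=4]  = 4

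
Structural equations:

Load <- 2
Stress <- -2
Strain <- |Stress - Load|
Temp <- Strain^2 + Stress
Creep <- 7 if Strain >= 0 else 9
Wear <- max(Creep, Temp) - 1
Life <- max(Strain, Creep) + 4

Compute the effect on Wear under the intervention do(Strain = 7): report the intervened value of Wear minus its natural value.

33

The intervention breaks the incoming arrows to Strain: Strain <- |Stress - Load| no longer applies, and Strain = 7.
Temp = Strain^2 + Stress  [with Strain=7, Stress=-2]  = 47
Creep = 7 if Strain >= 0 else 9  [with Strain=7]  = 7
Wear = max(Creep, Temp) - 1  [with Creep=7, Temp=47]  = 46
Without intervention: Strain = |Stress - Load|  [with Stress=-2, Load=2]  = 4; Temp = Strain^2 + Stress  [with Strain=4, Stress=-2]  = 14; Creep = 7 if Strain >= 0 else 9  [with Strain=4]  = 7; Wear = max(Creep, Temp) - 1  [with Creep=7, Temp=14]  = 13.
Change = 46 − 13 = 33.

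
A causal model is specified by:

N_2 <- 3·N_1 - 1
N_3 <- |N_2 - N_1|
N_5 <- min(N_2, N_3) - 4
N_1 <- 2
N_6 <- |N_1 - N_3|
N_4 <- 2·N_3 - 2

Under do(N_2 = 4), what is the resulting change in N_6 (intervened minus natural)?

Under do(N_2=4), the mechanism N_2 <- 3·N_1 - 1 is discarded; N_2 is fixed at 4.
N_3 = |N_2 - N_1|  [with N_2=4, N_1=2]  = 2
N_6 = |N_1 - N_3|  [with N_1=2, N_3=2]  = 0
Without intervention: N_2 = 3·N_1 - 1  [with N_1=2]  = 5; N_3 = |N_2 - N_1|  [with N_2=5, N_1=2]  = 3; N_6 = |N_1 - N_3|  [with N_1=2, N_3=3]  = 1.
Change = 0 − 1 = -1.

-1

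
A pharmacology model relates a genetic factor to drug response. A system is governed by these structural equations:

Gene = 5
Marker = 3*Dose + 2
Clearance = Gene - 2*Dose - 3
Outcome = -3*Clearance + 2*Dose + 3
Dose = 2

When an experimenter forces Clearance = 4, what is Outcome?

Intervening sets Clearance = 4 and removes its equation (Clearance = Gene - 2*Dose - 3).
Outcome = -3*Clearance + 2*Dose + 3  [with Clearance=4, Dose=2]  = -5

-5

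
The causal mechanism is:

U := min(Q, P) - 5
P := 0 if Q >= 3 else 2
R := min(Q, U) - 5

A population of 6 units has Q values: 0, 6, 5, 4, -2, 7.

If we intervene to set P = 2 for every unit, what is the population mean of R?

Under do(P=2), P's equation is replaced by P=2 for every unit. Per-unit R: -10, -8, -8, -8, -12, -8. Mean = -9.

-9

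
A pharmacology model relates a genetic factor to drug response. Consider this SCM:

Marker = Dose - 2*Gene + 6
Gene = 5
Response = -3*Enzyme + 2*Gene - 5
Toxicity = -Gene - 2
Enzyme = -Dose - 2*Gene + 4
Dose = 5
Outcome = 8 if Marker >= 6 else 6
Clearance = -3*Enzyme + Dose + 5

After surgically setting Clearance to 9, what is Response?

The intervention breaks the incoming arrows to Clearance: Clearance = -3*Enzyme + Dose + 5 no longer applies, and Clearance = 9.
Response is not downstream of the intervention, so its value is determined by the original equations.
Enzyme = -Dose - 2*Gene + 4  [with Dose=5, Gene=5]  = -11
Response = -3*Enzyme + 2*Gene - 5  [with Enzyme=-11, Gene=5]  = 38

38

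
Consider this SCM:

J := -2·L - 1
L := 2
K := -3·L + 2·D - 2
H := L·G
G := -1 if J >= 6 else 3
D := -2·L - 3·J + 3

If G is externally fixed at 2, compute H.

The intervention breaks the incoming arrows to G: G := -1 if J >= 6 else 3 no longer applies, and G = 2.
H = L·G  [with L=2, G=2]  = 4

4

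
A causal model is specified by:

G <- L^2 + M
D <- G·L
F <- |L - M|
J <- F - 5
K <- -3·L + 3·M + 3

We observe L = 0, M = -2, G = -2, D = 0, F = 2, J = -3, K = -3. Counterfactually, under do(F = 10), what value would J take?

5

The intervention breaks the incoming arrows to F: F <- |L - M| no longer applies, and F = 10.
J = F - 5  [with F=10]  = 5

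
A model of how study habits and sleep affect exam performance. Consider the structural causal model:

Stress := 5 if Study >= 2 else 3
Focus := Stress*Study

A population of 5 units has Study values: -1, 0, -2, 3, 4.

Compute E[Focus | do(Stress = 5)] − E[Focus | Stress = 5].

-13.5

The intervention sets Stress=5 in all 5 units regardless of Study. Recomputing Focus per unit gives -5, 0, -10, 15, 20; average 4.
E[Focus|Stress=5] averages over only the 2 units with Stress=5 (Study = 3, 4): Focus = 15, 20, mean 17.5.
Difference = 4 − 17.5 = -13.5.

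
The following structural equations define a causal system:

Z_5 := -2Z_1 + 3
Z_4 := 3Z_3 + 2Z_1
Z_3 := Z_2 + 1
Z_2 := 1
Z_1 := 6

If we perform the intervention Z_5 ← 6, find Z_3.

do(Z_5=6) replaces the equation Z_5 := -2Z_1 + 3 with the constant Z_5 = 6.
Z_3 is not downstream of the intervention, so its value is determined by the original equations.
Z_3 = Z_2 + 1  [with Z_2=1]  = 2

2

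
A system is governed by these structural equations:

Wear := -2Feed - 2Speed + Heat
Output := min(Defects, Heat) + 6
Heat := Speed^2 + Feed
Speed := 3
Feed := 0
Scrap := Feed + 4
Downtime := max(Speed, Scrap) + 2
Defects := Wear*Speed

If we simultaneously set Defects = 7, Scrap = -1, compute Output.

13

Under do(Defects = 7, Scrap = -1), each intervened variable's structural equation is replaced by its fixed value.
Heat = Speed^2 + Feed  [with Speed=3, Feed=0]  = 9
Output = min(Defects, Heat) + 6  [with Defects=7, Heat=9]  = 13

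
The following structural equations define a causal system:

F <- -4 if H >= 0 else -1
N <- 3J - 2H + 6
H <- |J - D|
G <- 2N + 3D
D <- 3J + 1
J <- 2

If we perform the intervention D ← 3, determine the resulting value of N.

do(D=3) replaces the equation D <- 3J + 1 with the constant D = 3.
H = |J - D|  [with J=2, D=3]  = 1
N = 3J - 2H + 6  [with J=2, H=1]  = 10

10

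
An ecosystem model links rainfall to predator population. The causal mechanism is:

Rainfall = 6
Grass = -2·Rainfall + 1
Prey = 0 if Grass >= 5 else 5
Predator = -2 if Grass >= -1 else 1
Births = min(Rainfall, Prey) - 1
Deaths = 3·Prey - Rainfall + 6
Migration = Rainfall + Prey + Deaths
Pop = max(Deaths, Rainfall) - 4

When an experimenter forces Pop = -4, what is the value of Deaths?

The intervention breaks the incoming arrows to Pop: Pop = max(Deaths, Rainfall) - 4 no longer applies, and Pop = -4.
Deaths is not downstream of the intervention, so its value is determined by the original equations.
Grass = -2·Rainfall + 1  [with Rainfall=6]  = -11
Prey = 0 if Grass >= 5 else 5  [with Grass=-11]  = 5
Deaths = 3·Prey - Rainfall + 6  [with Prey=5, Rainfall=6]  = 15

15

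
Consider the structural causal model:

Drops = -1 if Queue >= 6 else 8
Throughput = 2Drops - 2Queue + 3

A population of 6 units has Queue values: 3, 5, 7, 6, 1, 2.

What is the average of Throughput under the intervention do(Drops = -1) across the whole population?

-7

Under do(Drops=-1), Drops's equation is replaced by Drops=-1 for every unit. Per-unit Throughput: -5, -9, -13, -11, -1, -3. Mean = -7.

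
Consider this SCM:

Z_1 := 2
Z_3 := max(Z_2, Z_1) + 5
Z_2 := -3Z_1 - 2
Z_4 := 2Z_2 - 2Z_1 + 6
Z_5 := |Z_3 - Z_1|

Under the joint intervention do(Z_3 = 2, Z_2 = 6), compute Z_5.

Setting Z_3 = 2, Z_2 = 6 by intervention discards those variables' equations.
Z_5 = |Z_3 - Z_1|  [with Z_3=2, Z_1=2]  = 0

0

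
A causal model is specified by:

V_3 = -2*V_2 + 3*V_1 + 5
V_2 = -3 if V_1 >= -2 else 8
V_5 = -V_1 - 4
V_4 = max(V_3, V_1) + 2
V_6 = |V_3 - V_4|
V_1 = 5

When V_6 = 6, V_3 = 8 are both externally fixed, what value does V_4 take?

10

Under do(V_6 = 6, V_3 = 8), each intervened variable's structural equation is replaced by its fixed value.
V_4 = max(V_3, V_1) + 2  [with V_3=8, V_1=5]  = 10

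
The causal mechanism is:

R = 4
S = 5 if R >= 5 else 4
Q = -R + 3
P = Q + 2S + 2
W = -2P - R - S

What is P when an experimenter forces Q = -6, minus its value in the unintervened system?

The intervention breaks the incoming arrows to Q: Q = -R + 3 no longer applies, and Q = -6.
S = 5 if R >= 5 else 4  [with R=4]  = 4
P = Q + 2S + 2  [with Q=-6, S=4]  = 4
Without intervention: S = 5 if R >= 5 else 4  [with R=4]  = 4; Q = -R + 3  [with R=4]  = -1; P = Q + 2S + 2  [with Q=-1, S=4]  = 9.
Change = 4 − 9 = -5.

-5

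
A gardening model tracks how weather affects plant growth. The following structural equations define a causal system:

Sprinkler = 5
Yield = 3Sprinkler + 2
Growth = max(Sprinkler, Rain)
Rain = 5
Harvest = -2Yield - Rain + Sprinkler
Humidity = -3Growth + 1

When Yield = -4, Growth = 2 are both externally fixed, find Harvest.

8

The joint intervention fixes Yield = -4, Growth = 2, removing each variable's own equation.
Harvest = -2Yield - Rain + Sprinkler  [with Yield=-4, Rain=5, Sprinkler=5]  = 8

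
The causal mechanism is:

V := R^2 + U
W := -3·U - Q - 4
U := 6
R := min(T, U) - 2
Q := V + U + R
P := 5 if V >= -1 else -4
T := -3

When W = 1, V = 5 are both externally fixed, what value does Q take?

6

Under do(W = 1, V = 5), each intervened variable's structural equation is replaced by its fixed value.
R = min(T, U) - 2  [with T=-3, U=6]  = -5
Q = V + U + R  [with V=5, U=6, R=-5]  = 6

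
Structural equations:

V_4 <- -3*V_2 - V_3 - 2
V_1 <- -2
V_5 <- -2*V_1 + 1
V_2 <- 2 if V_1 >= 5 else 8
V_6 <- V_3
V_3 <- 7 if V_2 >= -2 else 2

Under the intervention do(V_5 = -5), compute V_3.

do(V_5=-5) replaces the equation V_5 <- -2*V_1 + 1 with the constant V_5 = -5.
V_3 is not downstream of the intervention, so its value is determined by the original equations.
V_2 = 2 if V_1 >= 5 else 8  [with V_1=-2]  = 8
V_3 = 7 if V_2 >= -2 else 2  [with V_2=8]  = 7

7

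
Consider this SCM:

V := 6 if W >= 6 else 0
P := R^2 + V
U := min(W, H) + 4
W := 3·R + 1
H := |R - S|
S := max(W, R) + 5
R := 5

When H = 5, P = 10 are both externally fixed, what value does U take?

9

Under do(H = 5, P = 10), each intervened variable's structural equation is replaced by its fixed value.
W = 3·R + 1  [with R=5]  = 16
U = min(W, H) + 4  [with W=16, H=5]  = 9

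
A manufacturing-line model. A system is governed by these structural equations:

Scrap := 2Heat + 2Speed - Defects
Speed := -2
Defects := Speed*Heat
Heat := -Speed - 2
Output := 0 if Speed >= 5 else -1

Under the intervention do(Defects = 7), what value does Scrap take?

-11

The intervention breaks the incoming arrows to Defects: Defects := Speed*Heat no longer applies, and Defects = 7.
Heat = -Speed - 2  [with Speed=-2]  = 0
Scrap = 2Heat + 2Speed - Defects  [with Heat=0, Speed=-2, Defects=7]  = -11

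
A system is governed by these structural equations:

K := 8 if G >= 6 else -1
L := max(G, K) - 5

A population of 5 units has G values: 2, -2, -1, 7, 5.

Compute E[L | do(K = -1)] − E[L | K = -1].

1.15

Under do(K=-1), K's equation is replaced by K=-1 for every unit. Per-unit L: -3, -6, -6, 2, 0. Mean = -2.6.
Conditioning on K=-1 selects the 4 unit(s) with G ∈ {2, -2, -1, 5}. Their L values: -3, -6, -6, 0. Mean = -3.75.
Difference = -2.6 − (-3.75) = 1.15.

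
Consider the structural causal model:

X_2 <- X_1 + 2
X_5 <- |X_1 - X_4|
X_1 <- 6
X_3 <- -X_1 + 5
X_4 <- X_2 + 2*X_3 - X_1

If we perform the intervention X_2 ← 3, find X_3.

-1

The intervention breaks the incoming arrows to X_2: X_2 <- X_1 + 2 no longer applies, and X_2 = 3.
Since X_3 is not a descendant of the intervened variable, it is unaffected.
X_3 = -X_1 + 5  [with X_1=6]  = -1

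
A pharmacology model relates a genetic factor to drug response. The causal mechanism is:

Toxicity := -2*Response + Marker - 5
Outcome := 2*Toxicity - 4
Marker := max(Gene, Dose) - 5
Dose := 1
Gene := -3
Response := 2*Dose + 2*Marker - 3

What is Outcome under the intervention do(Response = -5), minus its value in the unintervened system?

-16

Under do(Response=-5), the mechanism Response := 2*Dose + 2*Marker - 3 is discarded; Response is fixed at -5.
Marker = max(Gene, Dose) - 5  [with Gene=-3, Dose=1]  = -4
Toxicity = -2*Response + Marker - 5  [with Response=-5, Marker=-4]  = 1
Outcome = 2*Toxicity - 4  [with Toxicity=1]  = -2
Without intervention: Marker = max(Gene, Dose) - 5  [with Gene=-3, Dose=1]  = -4; Response = 2*Dose + 2*Marker - 3  [with Dose=1, Marker=-4]  = -9; Toxicity = -2*Response + Marker - 5  [with Response=-9, Marker=-4]  = 9; Outcome = 2*Toxicity - 4  [with Toxicity=9]  = 14.
Change = -2 − 14 = -16.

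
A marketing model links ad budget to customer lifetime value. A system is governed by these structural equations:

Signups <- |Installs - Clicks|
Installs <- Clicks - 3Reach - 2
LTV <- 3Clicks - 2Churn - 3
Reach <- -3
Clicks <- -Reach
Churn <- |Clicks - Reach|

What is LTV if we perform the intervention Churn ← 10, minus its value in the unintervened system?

The intervention breaks the incoming arrows to Churn: Churn <- |Clicks - Reach| no longer applies, and Churn = 10.
Clicks = -Reach  [with Reach=-3]  = 3
LTV = 3Clicks - 2Churn - 3  [with Clicks=3, Churn=10]  = -14
Without intervention: Clicks = -Reach  [with Reach=-3]  = 3; Churn = |Clicks - Reach|  [with Clicks=3, Reach=-3]  = 6; LTV = 3Clicks - 2Churn - 3  [with Clicks=3, Churn=6]  = -6.
Change = -14 − (-6) = -8.

-8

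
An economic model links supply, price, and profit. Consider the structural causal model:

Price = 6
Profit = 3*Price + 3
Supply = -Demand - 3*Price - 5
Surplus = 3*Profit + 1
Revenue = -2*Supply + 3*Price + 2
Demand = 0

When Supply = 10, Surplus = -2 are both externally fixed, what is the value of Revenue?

0

Setting Supply = 10, Surplus = -2 by intervention discards those variables' equations.
Revenue = -2*Supply + 3*Price + 2  [with Supply=10, Price=6]  = 0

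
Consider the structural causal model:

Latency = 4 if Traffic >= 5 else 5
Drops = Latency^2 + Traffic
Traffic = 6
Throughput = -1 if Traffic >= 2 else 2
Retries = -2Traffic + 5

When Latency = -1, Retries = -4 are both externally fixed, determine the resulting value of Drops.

The joint intervention fixes Latency = -1, Retries = -4, removing each variable's own equation.
Drops = Latency^2 + Traffic  [with Latency=-1, Traffic=6]  = 7

7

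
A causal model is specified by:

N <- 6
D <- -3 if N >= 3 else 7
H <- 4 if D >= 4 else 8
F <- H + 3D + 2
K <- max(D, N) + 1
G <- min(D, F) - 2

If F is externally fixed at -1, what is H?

Under do(F=-1), the mechanism F <- H + 3D + 2 is discarded; F is fixed at -1.
Since H is not a descendant of the intervened variable, it is unaffected.
D = -3 if N >= 3 else 7  [with N=6]  = -3
H = 4 if D >= 4 else 8  [with D=-3]  = 8

8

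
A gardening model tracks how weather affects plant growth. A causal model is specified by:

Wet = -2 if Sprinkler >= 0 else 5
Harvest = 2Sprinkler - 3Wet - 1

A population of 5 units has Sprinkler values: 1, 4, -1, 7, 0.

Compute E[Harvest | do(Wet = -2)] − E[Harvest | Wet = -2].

-1.6

Under do(Wet=-2), Wet's equation is replaced by Wet=-2 for every unit. Per-unit Harvest: 7, 13, 3, 19, 5. Mean = 9.4.
Conditioning on Wet=-2 selects the 4 unit(s) with Sprinkler ∈ {1, 4, 7, 0}. Their Harvest values: 7, 13, 19, 5. Mean = 11.
Difference = 9.4 − 11 = -1.6.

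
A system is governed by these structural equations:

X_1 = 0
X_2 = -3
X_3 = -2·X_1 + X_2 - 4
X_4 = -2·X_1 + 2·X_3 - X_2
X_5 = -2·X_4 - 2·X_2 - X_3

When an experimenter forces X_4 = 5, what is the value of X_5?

Intervening sets X_4 = 5 and removes its equation (X_4 = -2·X_1 + 2·X_3 - X_2).
X_3 = -2·X_1 + X_2 - 4  [with X_1=0, X_2=-3]  = -7
X_5 = -2·X_4 - 2·X_2 - X_3  [with X_4=5, X_2=-3, X_3=-7]  = 3

3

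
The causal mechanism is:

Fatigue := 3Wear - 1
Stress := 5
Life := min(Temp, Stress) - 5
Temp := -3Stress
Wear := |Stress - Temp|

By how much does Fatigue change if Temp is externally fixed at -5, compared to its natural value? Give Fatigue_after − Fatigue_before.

-30

Under do(Temp=-5), the mechanism Temp := -3Stress is discarded; Temp is fixed at -5.
Wear = |Stress - Temp|  [with Stress=5, Temp=-5]  = 10
Fatigue = 3Wear - 1  [with Wear=10]  = 29
Without intervention: Temp = -3Stress  [with Stress=5]  = -15; Wear = |Stress - Temp|  [with Stress=5, Temp=-15]  = 20; Fatigue = 3Wear - 1  [with Wear=20]  = 59.
Change = 29 − 59 = -30.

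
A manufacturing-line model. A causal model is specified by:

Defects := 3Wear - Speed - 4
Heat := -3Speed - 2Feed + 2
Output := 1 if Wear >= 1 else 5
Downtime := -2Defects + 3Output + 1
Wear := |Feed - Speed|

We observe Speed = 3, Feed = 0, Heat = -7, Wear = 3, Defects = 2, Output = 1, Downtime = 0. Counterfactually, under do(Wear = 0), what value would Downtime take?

The intervention breaks the incoming arrows to Wear: Wear := |Feed - Speed| no longer applies, and Wear = 0.
Defects = 3Wear - Speed - 4  [with Wear=0, Speed=3]  = -7
Output = 1 if Wear >= 1 else 5  [with Wear=0]  = 5
Downtime = -2Defects + 3Output + 1  [with Defects=-7, Output=5]  = 30

30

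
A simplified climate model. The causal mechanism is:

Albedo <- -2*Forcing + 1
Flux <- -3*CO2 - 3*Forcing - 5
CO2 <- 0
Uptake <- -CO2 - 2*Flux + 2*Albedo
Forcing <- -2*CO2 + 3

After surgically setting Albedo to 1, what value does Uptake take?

do(Albedo=1) replaces the equation Albedo <- -2*Forcing + 1 with the constant Albedo = 1.
Forcing = -2*CO2 + 3  [with CO2=0]  = 3
Flux = -3*CO2 - 3*Forcing - 5  [with CO2=0, Forcing=3]  = -14
Uptake = -CO2 - 2*Flux + 2*Albedo  [with CO2=0, Flux=-14, Albedo=1]  = 30

30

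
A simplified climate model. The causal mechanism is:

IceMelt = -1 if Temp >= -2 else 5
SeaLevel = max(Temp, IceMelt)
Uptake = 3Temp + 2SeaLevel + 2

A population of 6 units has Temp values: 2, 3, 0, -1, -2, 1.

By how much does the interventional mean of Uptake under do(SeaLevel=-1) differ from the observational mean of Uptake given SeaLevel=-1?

6

Every unit gets SeaLevel=-1 under the intervention. Uptake values become 6, 9, 0, -3, -6, 3; E[Uptake|do(SeaLevel=-1)] = 1.5.
Observing SeaLevel=-1 restricts to units where SeaLevel's equation naturally yields -1: Temp ∈ {-1, -2}. In that subpopulation Uptake = -3, -6, mean -4.5.
Difference = 1.5 − (-4.5) = 6.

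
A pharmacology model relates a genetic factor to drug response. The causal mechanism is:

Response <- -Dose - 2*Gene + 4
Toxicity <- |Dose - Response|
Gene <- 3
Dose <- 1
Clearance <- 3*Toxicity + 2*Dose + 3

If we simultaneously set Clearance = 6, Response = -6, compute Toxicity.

7

Under do(Clearance = 6, Response = -6), each intervened variable's structural equation is replaced by its fixed value.
Toxicity = |Dose - Response|  [with Dose=1, Response=-6]  = 7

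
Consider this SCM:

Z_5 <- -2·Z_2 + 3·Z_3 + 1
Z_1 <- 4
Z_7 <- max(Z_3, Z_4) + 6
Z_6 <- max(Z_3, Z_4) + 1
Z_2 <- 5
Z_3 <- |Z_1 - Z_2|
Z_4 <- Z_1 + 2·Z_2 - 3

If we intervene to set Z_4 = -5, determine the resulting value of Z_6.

Under do(Z_4=-5), the mechanism Z_4 <- Z_1 + 2·Z_2 - 3 is discarded; Z_4 is fixed at -5.
Z_3 = |Z_1 - Z_2|  [with Z_1=4, Z_2=5]  = 1
Z_6 = max(Z_3, Z_4) + 1  [with Z_3=1, Z_4=-5]  = 2

2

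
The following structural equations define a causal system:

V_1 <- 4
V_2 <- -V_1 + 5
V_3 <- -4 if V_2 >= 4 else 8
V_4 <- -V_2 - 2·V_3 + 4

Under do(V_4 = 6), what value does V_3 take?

Under do(V_4=6), the mechanism V_4 <- -V_2 - 2·V_3 + 4 is discarded; V_4 is fixed at 6.
Since V_3 is not a descendant of the intervened variable, it is unaffected.
V_2 = -V_1 + 5  [with V_1=4]  = 1
V_3 = -4 if V_2 >= 4 else 8  [with V_2=1]  = 8

8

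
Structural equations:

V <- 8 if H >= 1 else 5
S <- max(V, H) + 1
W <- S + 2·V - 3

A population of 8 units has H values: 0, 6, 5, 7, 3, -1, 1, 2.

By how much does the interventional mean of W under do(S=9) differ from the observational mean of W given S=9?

-1.5

Every unit gets S=9 under the intervention. W values become 16, 22, 22, 22, 22, 16, 22, 22; E[W|do(S=9)] = 20.5.
Observing S=9 restricts to units where S's equation naturally yields 9: H ∈ {6, 5, 7, 3, 1, 2}. In that subpopulation W = 22, 22, 22, 22, 22, 22, mean 22.
Difference = 20.5 − 22 = -1.5.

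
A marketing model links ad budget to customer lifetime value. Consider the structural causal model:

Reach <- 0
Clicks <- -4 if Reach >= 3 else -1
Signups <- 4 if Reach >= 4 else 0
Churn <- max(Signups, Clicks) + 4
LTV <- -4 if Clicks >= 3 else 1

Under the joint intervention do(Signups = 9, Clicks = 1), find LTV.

1

Setting Signups = 9, Clicks = 1 by intervention discards those variables' equations.
LTV = -4 if Clicks >= 3 else 1  [with Clicks=1]  = 1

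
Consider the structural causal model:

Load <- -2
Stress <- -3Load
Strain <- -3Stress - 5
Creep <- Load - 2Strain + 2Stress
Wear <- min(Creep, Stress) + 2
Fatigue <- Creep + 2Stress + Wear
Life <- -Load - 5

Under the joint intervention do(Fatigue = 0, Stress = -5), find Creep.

Under do(Fatigue = 0, Stress = -5), each intervened variable's structural equation is replaced by its fixed value.
Strain = -3Stress - 5  [with Stress=-5]  = 10
Creep = Load - 2Strain + 2Stress  [with Load=-2, Strain=10, Stress=-5]  = -32

-32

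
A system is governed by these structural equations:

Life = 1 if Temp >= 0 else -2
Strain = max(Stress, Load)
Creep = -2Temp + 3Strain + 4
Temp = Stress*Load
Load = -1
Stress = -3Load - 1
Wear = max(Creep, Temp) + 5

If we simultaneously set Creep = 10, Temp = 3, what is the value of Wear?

15

Setting Creep = 10, Temp = 3 by intervention discards those variables' equations.
Wear = max(Creep, Temp) + 5  [with Creep=10, Temp=3]  = 15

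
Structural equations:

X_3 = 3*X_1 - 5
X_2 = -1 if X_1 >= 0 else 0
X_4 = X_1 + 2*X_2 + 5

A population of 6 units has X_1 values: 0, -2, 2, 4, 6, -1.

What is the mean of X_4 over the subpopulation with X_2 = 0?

Observing X_2=0 restricts to units where X_2's equation naturally yields 0: X_1 ∈ {-2, -1}. In that subpopulation X_4 = 3, 4, mean 3.5.

3.5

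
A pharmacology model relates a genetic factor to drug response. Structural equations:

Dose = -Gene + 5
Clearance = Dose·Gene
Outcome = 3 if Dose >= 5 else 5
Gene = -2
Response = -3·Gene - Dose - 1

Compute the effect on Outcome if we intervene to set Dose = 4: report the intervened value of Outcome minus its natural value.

2

do(Dose=4) replaces the equation Dose = -Gene + 5 with the constant Dose = 4.
Outcome = 3 if Dose >= 5 else 5  [with Dose=4]  = 5
Without intervention: Dose = -Gene + 5  [with Gene=-2]  = 7; Outcome = 3 if Dose >= 5 else 5  [with Dose=7]  = 3.
Change = 5 − 3 = 2.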